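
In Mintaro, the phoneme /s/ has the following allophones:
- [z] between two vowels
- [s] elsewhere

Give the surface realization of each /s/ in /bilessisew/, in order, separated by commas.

Occurrence 1 (position 5): no conditioning environment matches → elsewhere allophone [s].
Occurrence 2 (position 6): no conditioning environment matches → elsewhere allophone [s].
Occurrence 3 (position 8): between two vowels → [z].

[s], [s], [z]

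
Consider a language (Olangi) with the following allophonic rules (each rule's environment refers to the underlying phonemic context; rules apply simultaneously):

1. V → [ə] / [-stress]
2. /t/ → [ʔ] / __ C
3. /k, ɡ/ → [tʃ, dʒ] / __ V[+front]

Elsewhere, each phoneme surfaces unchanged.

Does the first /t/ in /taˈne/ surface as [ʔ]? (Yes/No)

No

/t/ — word-initial; rule 2 does not apply here → [t].
The actual realization is [t], not [ʔ].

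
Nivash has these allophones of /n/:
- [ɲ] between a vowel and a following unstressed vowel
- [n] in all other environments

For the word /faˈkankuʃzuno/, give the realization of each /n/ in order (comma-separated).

[n], [ɲ]

Occurrence 1 (position 5): no conditioning environment matches → elsewhere allophone [n].
Occurrence 2 (position 11): between a vowel and a following unstressed vowel → [ɲ].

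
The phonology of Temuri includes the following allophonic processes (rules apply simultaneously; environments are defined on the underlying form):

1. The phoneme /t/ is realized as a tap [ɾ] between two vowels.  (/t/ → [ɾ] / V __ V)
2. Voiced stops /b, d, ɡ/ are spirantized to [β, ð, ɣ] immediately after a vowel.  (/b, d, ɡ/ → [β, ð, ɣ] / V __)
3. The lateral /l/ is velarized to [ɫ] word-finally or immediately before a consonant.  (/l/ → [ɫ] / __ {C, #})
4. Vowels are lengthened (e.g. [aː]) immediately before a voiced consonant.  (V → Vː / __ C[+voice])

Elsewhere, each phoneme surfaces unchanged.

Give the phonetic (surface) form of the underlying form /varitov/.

/v/ — not in any rule's target class → [v].
Rule 4 applies to /a/ (between /v/ and /r/: before a voiced consonant) → [aː].
/r/ — not in any rule's target class → [r].
/i/ — between /r/ and /t/; rule 4 does not apply here → [i].
/t/ meets the environment for rule 1 (between two vowels) → [ɾ].
Rule 4 applies to /o/ (between /t/ and /v/: before a voiced consonant) → [oː].
/v/ (word-final) is unaffected → [v].

[vaːriɾoːv]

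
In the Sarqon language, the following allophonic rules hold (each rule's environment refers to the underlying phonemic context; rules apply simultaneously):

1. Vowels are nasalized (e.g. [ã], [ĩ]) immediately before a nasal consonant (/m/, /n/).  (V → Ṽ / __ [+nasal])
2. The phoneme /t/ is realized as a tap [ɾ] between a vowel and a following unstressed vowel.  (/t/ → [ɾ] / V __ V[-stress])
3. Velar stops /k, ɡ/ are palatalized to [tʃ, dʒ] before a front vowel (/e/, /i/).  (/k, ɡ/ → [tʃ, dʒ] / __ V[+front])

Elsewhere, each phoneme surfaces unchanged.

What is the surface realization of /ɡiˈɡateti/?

/ɡ/ (word-initial): before a front vowel, so rule 3 applies → [dʒ].
/i/ (between /ɡ/ and /ɡ/) is in the target of rule 1 but the environment (before a nasal consonant) is not met → [i].
/ɡ/ (between /i/ and /a/) is in the target of rule 3 but the environment (before a front vowel) is not met → [ɡ].
/a/ — between /ɡ/ and /t/; rule 1 does not apply here → [a].
/t/ (between /a/ and /e/): between a vowel and a following unstressed vowel, so rule 2 applies → [ɾ].
/e/ (between /t/ and /t/): rule 1 targets it, but not before a nasal consonant → unchanged [e].
/t/ (between /e/ and /i/) occurs between a vowel and a following unstressed vowel → [ɾ] by rule 2.
/i/ — word-final; rule 1 does not apply here → [i].

[dʒiˈɡaɾeɾi]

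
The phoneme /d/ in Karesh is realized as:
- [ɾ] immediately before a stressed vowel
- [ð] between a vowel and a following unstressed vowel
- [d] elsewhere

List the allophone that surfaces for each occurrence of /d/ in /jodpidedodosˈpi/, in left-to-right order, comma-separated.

Occurrence 1 (position 3): no conditioning environment matches → elsewhere allophone [d].
Occurrence 2 (position 6): between a vowel and a following unstressed vowel → [ð].
Occurrence 3 (position 8): between a vowel and a following unstressed vowel → [ð].
Occurrence 4 (position 10): between a vowel and a following unstressed vowel → [ð].

[d], [ð], [ð], [ð]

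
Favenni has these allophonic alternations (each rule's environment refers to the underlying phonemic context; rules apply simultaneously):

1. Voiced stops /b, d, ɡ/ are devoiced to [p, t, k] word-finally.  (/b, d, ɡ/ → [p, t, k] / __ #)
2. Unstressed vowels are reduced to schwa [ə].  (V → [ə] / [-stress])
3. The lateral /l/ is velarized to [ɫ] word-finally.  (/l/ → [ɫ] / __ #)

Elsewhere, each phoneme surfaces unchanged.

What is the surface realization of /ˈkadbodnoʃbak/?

/k/ (word-initial): no rule targets it → [k].
/a/ (between /k/ and /d/) is in the target of rule 2 but the environment (in an unstressed syllable) is not met → [a].
/d/ (between /a/ and /b/) is in the target of rule 1 but the environment (word-finally) is not met → [d].
/b/ (between /d/ and /o/): rule 1 targets it, but not word-finally → unchanged [b].
Rule 2 applies to /o/ (between /b/ and /d/: in an unstressed syllable) → [ə].
/d/ — between /o/ and /n/; rule 1 does not apply here → [d].
/n/ (between /d/ and /o/) is unaffected → [n].
/o/ (between /n/ and /ʃ/): in an unstressed syllable, so rule 2 applies → [ə].
/ʃ/ (between /o/ and /b/) is unaffected → [ʃ].
/b/ (between /ʃ/ and /a/): rule 1 targets it, but not word-finally → unchanged [b].
/a/ — between /b/ and /k/, in an unstressed syllable — surfaces as [ə] (rule 2).
/k/ stays [k].

[ˈkadbədnəʃbək]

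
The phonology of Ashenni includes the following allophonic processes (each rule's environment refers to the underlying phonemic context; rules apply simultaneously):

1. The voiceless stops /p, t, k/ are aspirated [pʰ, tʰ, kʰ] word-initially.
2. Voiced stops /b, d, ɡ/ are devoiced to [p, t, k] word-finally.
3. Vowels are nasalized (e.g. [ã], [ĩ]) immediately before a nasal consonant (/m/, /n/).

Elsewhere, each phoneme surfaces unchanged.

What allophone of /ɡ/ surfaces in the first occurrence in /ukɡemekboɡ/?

/ɡ/ — between /k/ and /e/; rule 2 does not apply here → [ɡ].

[ɡ]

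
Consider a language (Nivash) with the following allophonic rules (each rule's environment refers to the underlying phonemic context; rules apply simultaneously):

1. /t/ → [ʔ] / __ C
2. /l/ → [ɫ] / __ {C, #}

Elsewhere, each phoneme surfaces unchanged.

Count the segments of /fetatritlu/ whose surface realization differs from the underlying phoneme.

Segments that undergo a rule: /t/ → [ʔ] (rule 1); /t/ → [ʔ] (rule 1).
All other segments surface unchanged.

2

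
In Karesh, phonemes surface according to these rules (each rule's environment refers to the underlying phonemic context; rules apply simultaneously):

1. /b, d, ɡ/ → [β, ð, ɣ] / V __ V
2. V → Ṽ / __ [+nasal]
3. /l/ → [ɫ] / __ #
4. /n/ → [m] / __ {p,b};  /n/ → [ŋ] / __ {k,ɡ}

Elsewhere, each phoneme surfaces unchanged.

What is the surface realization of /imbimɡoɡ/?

[ĩmbĩmɡoɡ]

Rule 2 applies to /i/ (word-initial: before a nasal consonant) → [ĩ].
/m/ stays [m].
/b/ (between /m/ and /i/): rule 1 targets it, but not between two vowels → unchanged [b].
/i/ (between /b/ and /m/): before a nasal consonant, so rule 2 applies → [ĩ].
/m/ (between /i/ and /ɡ/): no rule targets it → [m].
/ɡ/ (between /m/ and /o/) fails the environment for rule 1, so it stays [ɡ].
/o/ (between /ɡ/ and /ɡ/) is in the target of rule 2 but the environment (before a nasal consonant) is not met → [o].
/ɡ/ — word-final; rule 1 does not apply here → [ɡ].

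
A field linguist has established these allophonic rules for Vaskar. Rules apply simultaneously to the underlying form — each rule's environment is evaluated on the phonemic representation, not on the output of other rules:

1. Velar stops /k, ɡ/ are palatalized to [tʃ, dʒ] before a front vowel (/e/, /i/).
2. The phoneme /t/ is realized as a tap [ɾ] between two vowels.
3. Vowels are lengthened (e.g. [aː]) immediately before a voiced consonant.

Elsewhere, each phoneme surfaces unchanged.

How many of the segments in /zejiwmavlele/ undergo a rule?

4

Segments that undergo a rule: /e/ → [eː] (rule 3); /i/ → [iː] (rule 3); /a/ → [aː] (rule 3); /e/ → [eː] (rule 3).
All other segments surface unchanged.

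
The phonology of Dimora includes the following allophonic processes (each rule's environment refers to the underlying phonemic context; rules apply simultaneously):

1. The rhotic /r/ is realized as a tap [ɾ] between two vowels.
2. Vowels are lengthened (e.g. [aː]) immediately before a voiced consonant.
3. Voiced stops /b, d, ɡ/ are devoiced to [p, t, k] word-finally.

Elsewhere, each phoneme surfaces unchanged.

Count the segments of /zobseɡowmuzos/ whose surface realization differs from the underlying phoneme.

Segments that undergo a rule: /o/ → [oː] (rule 2); /e/ → [eː] (rule 2); /o/ → [oː] (rule 2); /u/ → [uː] (rule 2).
All other segments surface unchanged.

4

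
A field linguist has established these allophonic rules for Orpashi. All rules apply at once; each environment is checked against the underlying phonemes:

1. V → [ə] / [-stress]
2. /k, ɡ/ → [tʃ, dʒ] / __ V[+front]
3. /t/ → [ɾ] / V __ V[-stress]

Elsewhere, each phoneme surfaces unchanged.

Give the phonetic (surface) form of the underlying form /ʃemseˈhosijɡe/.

[ʃəmsəˈhosəjdʒə]

/ʃ/ (word-initial) is unaffected → [ʃ].
Rule 1 applies to /e/ (between /ʃ/ and /m/: in an unstressed syllable) → [ə].
/m/ — not in any rule's target class → [m].
/s/ stays [s].
/e/ — between /s/ and /h/, in an unstressed syllable — surfaces as [ə] (rule 1).
/h/ stays [h].
/o/ (between /h/ and /s/) is in the target of rule 1 but the environment (in an unstressed syllable) is not met → [o].
/s/ (between /o/ and /i/): no rule targets it → [s].
/i/ meets the environment for rule 1 (in an unstressed syllable) → [ə].
/j/ stays [j].
/ɡ/ meets the environment for rule 2 (before a front vowel) → [dʒ].
/e/ meets the environment for rule 1 (in an unstressed syllable) → [ə].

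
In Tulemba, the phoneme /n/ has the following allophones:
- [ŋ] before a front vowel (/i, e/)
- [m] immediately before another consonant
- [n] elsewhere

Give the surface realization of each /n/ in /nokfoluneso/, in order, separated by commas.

Occurrence 1 (position 1): no conditioning environment matches → elsewhere allophone [n].
Occurrence 2 (position 8): before a front vowel (/i, e/) → [ŋ].

[n], [ŋ]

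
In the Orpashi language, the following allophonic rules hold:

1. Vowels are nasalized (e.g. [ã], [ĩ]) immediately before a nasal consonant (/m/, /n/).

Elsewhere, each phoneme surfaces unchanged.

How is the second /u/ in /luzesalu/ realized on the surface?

[u]

/u/ (word-final): rule 1 targets it, but not before a nasal consonant → unchanged [u].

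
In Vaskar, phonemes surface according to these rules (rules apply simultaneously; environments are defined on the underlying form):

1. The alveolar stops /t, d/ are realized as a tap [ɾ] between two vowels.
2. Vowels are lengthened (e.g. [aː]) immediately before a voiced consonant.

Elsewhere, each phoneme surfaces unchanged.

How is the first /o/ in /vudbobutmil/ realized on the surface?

[oː]

/o/ (between /b/ and /b/) occurs before a voiced consonant → [oː] by rule 2.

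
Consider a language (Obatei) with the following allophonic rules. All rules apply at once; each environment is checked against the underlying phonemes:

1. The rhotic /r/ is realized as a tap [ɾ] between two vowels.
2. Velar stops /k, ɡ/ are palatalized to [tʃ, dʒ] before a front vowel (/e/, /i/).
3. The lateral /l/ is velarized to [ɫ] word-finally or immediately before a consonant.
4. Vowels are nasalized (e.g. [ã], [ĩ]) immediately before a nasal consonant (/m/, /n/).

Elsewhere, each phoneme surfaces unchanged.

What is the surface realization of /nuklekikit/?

[nukletʃitʃit]

/n/ (word-initial): no rule targets it → [n].
/u/ (between /n/ and /k/) fails the environment for rule 4, so it stays [u].
/k/ (between /u/ and /l/) is in the target of rule 2 but the environment (before a front vowel) is not met → [k].
/l/ (between /k/ and /e/): rule 3 targets it, but not word-finally or immediately before a consonant → unchanged [l].
/e/ (between /l/ and /k/): rule 4 targets it, but not before a nasal consonant → unchanged [e].
/k/ — between /e/ and /i/, before a front vowel — surfaces as [tʃ] (rule 2).
/i/ (between /k/ and /k/) fails the environment for rule 4, so it stays [i].
Rule 2 applies to /k/ (between /i/ and /i/: before a front vowel) → [tʃ].
/i/ (between /k/ and /t/) is in the target of rule 4 but the environment (before a nasal consonant) is not met → [i].
/t/ (word-final) is unaffected → [t].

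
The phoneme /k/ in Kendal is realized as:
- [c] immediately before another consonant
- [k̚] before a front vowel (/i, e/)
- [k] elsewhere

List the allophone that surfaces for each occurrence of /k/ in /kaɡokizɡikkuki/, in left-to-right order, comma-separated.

Occurrence 1 (position 1): no conditioning environment matches → elsewhere allophone [k].
Occurrence 2 (position 5): before a front vowel (/i, e/) → [k̚].
Occurrence 3 (position 10): immediately before another consonant → [c].
Occurrence 4 (position 11): no conditioning environment matches → elsewhere allophone [k].
Occurrence 5 (position 13): before a front vowel (/i, e/) → [k̚].

[k], [k̚], [c], [k], [k̚]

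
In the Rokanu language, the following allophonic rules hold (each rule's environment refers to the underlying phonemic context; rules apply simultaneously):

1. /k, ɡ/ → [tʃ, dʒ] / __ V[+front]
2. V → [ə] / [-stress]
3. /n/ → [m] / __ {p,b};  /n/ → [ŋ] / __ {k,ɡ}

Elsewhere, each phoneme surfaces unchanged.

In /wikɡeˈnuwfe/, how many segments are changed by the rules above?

4

Segments that undergo a rule: /i/ → [ə] (rule 2); /ɡ/ → [dʒ] (rule 1); /e/ → [ə] (rule 2); /e/ → [ə] (rule 2).
All other segments surface unchanged.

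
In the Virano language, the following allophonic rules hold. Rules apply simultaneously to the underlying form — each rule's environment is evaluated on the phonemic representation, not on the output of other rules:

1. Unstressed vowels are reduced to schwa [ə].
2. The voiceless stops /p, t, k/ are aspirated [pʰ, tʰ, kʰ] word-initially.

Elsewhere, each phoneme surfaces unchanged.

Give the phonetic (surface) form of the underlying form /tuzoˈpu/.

/t/ (word-initial): word-initially, so rule 2 applies → [tʰ].
/u/ (between /t/ and /z/) occurs in an unstressed syllable → [ə] by rule 1.
/z/ stays [z].
/o/ (between /z/ and /p/): in an unstressed syllable, so rule 1 applies → [ə].
/p/ (between /o/ and /u/) fails the environment for rule 2, so it stays [p].
/u/ (word-final) is in the target of rule 1 but the environment (in an unstressed syllable) is not met → [u].

[tʰəzəˈpu]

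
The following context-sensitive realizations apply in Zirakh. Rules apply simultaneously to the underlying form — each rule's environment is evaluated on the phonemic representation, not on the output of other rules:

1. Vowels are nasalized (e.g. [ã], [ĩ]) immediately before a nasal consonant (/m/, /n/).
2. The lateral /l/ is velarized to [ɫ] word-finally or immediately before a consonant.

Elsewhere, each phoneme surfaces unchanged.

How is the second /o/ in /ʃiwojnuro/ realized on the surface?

/o/ (word-final) fails the environment for rule 1, so it stays [o].

[o]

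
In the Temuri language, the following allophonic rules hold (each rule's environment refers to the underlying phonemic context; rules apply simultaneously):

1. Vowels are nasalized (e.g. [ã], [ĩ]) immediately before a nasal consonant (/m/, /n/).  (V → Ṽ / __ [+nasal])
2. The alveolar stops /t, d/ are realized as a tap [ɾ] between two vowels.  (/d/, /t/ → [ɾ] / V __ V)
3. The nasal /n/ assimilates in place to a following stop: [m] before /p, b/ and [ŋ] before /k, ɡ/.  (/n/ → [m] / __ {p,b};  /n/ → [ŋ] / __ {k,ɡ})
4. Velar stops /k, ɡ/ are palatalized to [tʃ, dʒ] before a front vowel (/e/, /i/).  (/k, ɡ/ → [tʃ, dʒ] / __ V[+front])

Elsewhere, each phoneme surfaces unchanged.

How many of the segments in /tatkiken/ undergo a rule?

Segments that undergo a rule: /k/ → [tʃ] (rule 4); /k/ → [tʃ] (rule 4); /e/ → [ẽ] (rule 1).
All other segments surface unchanged.

3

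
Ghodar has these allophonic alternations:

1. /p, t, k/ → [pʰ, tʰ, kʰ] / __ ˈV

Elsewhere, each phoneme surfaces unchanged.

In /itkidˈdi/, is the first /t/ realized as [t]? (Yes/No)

Yes

/t/ (between /i/ and /k/) is in the target of rule 1 but the environment (immediately before a stressed vowel) is not met → [t].
The actual realization is [t], which matches [t].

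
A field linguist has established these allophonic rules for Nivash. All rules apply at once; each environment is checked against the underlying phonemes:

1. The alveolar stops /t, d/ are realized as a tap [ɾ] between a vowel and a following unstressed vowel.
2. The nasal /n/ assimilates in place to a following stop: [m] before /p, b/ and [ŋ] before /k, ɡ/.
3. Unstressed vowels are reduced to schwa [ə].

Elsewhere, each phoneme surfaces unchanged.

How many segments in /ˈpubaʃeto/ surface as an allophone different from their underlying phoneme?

4

Segments that undergo a rule: /a/ → [ə] (rule 3); /e/ → [ə] (rule 3); /t/ → [ɾ] (rule 1); /o/ → [ə] (rule 3).
All other segments surface unchanged.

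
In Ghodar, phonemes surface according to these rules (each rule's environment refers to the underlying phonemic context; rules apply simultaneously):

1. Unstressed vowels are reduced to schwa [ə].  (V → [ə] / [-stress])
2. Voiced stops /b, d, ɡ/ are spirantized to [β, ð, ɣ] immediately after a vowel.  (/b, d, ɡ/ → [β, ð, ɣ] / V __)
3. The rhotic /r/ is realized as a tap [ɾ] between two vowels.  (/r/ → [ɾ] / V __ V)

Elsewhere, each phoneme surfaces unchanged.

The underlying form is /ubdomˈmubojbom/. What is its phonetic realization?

/u/ meets the environment for rule 1 (in an unstressed syllable) → [ə].
/b/ meets the environment for rule 2 (immediately after a vowel) → [β].
/d/ (between /b/ and /o/) fails the environment for rule 2, so it stays [d].
/o/ meets the environment for rule 1 (in an unstressed syllable) → [ə].
/m/ — not in any rule's target class → [m].
/m/ (between /m/ and /u/) is unaffected → [m].
/u/ (between /m/ and /b/) fails the environment for rule 1, so it stays [u].
Rule 2 applies to /b/ (between /u/ and /o/: immediately after a vowel) → [β].
Rule 1 applies to /o/ (between /b/ and /j/: in an unstressed syllable) → [ə].
/j/ (between /o/ and /b/) is unaffected → [j].
/b/ — between /j/ and /o/; rule 2 does not apply here → [b].
/o/ (between /b/ and /m/) occurs in an unstressed syllable → [ə] by rule 1.
/m/ — not in any rule's target class → [m].

[əβdəmˈmuβəjbəm]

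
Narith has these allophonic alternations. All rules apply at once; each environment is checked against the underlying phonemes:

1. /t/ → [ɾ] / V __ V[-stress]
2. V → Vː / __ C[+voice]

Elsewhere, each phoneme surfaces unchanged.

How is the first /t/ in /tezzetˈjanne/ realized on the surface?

[t]

/t/ (word-initial) is in the target of rule 1 but the environment (between a vowel and a following unstressed vowel) is not met → [t].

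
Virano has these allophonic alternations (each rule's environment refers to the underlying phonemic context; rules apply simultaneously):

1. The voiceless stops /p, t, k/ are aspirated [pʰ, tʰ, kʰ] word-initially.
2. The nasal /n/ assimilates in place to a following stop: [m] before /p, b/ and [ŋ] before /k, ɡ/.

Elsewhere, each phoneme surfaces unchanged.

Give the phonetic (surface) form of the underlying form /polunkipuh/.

/p/ (word-initial): word-initially, so rule 1 applies → [pʰ].
/o/ (between /p/ and /l/) is unaffected → [o].
/l/ — not in any rule's target class → [l].
/u/ (between /l/ and /n/): no rule targets it → [u].
Rule 2 applies to /n/ (between /u/ and /k/: before a labial or velar stop) → [ŋ].
/k/ (between /n/ and /i/) is in the target of rule 1 but the environment (word-initially) is not met → [k].
/i/ stays [i].
/p/ (between /i/ and /u/): rule 1 targets it, but not word-initially → unchanged [p].
/u/ — not in any rule's target class → [u].
/h/ stays [h].

[pʰoluŋkipuh]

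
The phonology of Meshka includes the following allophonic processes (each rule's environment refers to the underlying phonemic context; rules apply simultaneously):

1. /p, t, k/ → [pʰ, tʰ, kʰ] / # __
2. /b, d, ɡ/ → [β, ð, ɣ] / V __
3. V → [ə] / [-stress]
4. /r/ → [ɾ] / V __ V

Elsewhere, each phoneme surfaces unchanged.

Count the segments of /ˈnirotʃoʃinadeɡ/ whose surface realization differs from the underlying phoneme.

Segments that undergo a rule: /r/ → [ɾ] (rule 4); /o/ → [ə] (rule 3); /o/ → [ə] (rule 3); /i/ → [ə] (rule 3); /a/ → [ə] (rule 3); /d/ → [ð] (rule 2); /e/ → [ə] (rule 3); /ɡ/ → [ɣ] (rule 2).
All other segments surface unchanged.

8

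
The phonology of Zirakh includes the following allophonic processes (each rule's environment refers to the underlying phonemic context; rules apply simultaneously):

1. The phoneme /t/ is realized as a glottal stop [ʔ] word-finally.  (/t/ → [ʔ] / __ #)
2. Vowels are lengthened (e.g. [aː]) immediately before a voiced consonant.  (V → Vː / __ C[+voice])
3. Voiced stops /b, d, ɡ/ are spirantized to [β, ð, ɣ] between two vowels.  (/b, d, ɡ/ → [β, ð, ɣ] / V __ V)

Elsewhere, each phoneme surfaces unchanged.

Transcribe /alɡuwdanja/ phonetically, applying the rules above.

/a/ — word-initial, before a voiced consonant — surfaces as [aː] (rule 2).
/l/ — not in any rule's target class → [l].
/ɡ/ (between /l/ and /u/) fails the environment for rule 3, so it stays [ɡ].
/u/ meets the environment for rule 2 (before a voiced consonant) → [uː].
/w/ (between /u/ and /d/) is unaffected → [w].
/d/ — between /w/ and /a/; rule 3 does not apply here → [d].
/a/ (between /d/ and /n/): before a voiced consonant, so rule 2 applies → [aː].
/n/ — not in any rule's target class → [n].
/j/ (between /n/ and /a/): no rule targets it → [j].
/a/ (word-final) is in the target of rule 2 but the environment (before a voiced consonant) is not met → [a].

[aːlɡuːwdaːnja]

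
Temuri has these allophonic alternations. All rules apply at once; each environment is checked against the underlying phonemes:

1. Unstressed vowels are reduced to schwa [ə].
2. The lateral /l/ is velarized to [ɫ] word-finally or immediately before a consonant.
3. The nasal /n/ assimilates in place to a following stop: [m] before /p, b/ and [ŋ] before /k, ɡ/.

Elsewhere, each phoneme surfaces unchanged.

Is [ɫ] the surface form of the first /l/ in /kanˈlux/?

No

/l/ (between /n/ and /u/) fails the environment for rule 2, so it stays [l].
The actual realization is [l], not [ɫ].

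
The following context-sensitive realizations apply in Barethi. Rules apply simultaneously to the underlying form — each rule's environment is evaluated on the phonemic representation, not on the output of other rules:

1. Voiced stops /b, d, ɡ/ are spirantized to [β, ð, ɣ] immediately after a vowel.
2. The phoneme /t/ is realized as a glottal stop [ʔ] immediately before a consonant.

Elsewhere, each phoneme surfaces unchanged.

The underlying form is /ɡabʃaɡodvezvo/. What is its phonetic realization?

/ɡ/ (word-initial) fails the environment for rule 1, so it stays [ɡ].
/a/ stays [a].
/b/ (between /a/ and /ʃ/): immediately after a vowel, so rule 1 applies → [β].
/ʃ/ stays [ʃ].
/a/ (between /ʃ/ and /ɡ/) is unaffected → [a].
/ɡ/ — between /a/ and /o/, immediately after a vowel — surfaces as [ɣ] (rule 1).
/o/ (between /ɡ/ and /d/) is unaffected → [o].
/d/ — between /o/ and /v/, immediately after a vowel — surfaces as [ð] (rule 1).
/v/ stays [v].
/e/ (between /v/ and /z/): no rule targets it → [e].
/z/ (between /e/ and /v/): no rule targets it → [z].
/v/ stays [v].
/o/ — not in any rule's target class → [o].

[ɡaβʃaɣoðvezvo]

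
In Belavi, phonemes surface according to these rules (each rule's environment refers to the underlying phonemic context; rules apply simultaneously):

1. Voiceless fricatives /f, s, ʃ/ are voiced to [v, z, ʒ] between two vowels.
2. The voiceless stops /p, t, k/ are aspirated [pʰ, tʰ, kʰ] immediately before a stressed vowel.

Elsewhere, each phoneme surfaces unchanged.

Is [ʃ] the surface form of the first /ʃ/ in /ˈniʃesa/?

No

/ʃ/ — between /i/ and /e/, between two vowels — surfaces as [ʒ] (rule 1).
The actual realization is [ʒ], not [ʃ].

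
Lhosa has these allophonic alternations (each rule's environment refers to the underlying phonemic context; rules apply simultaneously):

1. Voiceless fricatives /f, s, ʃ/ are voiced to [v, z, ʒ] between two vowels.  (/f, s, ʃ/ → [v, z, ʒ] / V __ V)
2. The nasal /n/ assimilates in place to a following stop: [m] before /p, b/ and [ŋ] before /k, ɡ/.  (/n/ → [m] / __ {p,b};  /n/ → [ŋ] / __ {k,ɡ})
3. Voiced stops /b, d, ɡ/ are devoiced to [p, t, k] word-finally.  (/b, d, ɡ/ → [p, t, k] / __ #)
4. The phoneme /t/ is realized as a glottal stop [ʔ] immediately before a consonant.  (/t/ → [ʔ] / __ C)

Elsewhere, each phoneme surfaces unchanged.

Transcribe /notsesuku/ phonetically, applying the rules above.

[noʔsezuku]

/n/ (word-initial) fails the environment for rule 2, so it stays [n].
/o/ (between /n/ and /t/) is unaffected → [o].
/t/ (between /o/ and /s/) occurs immediately before a consonant → [ʔ] by rule 4.
/s/ — between /t/ and /e/; rule 1 does not apply here → [s].
/e/ (between /s/ and /s/) is unaffected → [e].
/s/ (between /e/ and /u/): between two vowels, so rule 1 applies → [z].
/u/ stays [u].
/k/ stays [k].
/u/ (word-final) is unaffected → [u].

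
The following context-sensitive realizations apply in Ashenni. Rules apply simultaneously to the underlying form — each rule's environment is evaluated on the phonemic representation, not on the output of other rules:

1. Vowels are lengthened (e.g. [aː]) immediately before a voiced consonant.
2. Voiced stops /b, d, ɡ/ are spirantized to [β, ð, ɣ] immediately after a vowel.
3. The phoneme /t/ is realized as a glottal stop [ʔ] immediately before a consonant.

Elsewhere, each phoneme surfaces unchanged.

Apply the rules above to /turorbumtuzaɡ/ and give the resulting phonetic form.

/t/ (word-initial) fails the environment for rule 3, so it stays [t].
Rule 1 applies to /u/ (between /t/ and /r/: before a voiced consonant) → [uː].
/o/ (between /r/ and /r/) occurs before a voiced consonant → [oː] by rule 1.
/b/ (between /r/ and /u/) is in the target of rule 2 but the environment (immediately after a vowel) is not met → [b].
Rule 1 applies to /u/ (between /b/ and /m/: before a voiced consonant) → [uː].
/t/ (between /m/ and /u/) is in the target of rule 3 but the environment (immediately before a consonant) is not met → [t].
/u/ — between /t/ and /z/, before a voiced consonant — surfaces as [uː] (rule 1).
/a/ (between /z/ and /ɡ/): before a voiced consonant, so rule 1 applies → [aː].
/ɡ/ (word-final) occurs immediately after a vowel → [ɣ] by rule 2.

[tuːroːrbuːmtuːzaːɣ]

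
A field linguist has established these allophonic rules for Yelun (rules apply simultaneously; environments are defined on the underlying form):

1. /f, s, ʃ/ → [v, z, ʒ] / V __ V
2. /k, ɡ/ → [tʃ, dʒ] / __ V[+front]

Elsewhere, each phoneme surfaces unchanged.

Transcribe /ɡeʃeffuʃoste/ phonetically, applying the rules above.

/ɡ/ (word-initial) occurs before a front vowel → [dʒ] by rule 2.
/e/ — not in any rule's target class → [e].
/ʃ/ meets the environment for rule 1 (between two vowels) → [ʒ].
/e/ stays [e].
/f/ (between /e/ and /f/): rule 1 targets it, but not between two vowels → unchanged [f].
/f/ (between /f/ and /u/) fails the environment for rule 1, so it stays [f].
/u/ stays [u].
/ʃ/ (between /u/ and /o/) occurs between two vowels → [ʒ] by rule 1.
/o/ (between /ʃ/ and /s/): no rule targets it → [o].
/s/ — between /o/ and /t/; rule 1 does not apply here → [s].
/t/ (between /s/ and /e/): no rule targets it → [t].
/e/ — not in any rule's target class → [e].

[dʒeʒeffuʒoste]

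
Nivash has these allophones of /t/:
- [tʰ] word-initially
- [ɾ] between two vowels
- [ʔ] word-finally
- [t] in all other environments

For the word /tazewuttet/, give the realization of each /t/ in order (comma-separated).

Occurrence 1 (position 1): word-initially → [tʰ].
Occurrence 2 (position 7): no conditioning environment matches → elsewhere allophone [t].
Occurrence 3 (position 8): no conditioning environment matches → elsewhere allophone [t].
Occurrence 4 (position 10): word-finally → [ʔ].

[tʰ], [t], [t], [ʔ]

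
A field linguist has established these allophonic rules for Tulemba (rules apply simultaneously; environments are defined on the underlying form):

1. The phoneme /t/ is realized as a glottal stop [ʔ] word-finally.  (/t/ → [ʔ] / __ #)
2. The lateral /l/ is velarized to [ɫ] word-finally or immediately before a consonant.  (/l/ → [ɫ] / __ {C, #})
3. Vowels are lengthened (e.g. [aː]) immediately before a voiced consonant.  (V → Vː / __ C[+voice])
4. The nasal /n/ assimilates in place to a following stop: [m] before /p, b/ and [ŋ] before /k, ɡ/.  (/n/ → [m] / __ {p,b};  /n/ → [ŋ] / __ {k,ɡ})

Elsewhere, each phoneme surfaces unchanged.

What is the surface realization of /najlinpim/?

/n/ (word-initial) is in the target of rule 4 but the environment (before a labial or velar stop) is not met → [n].
/a/ — between /n/ and /j/, before a voiced consonant — surfaces as [aː] (rule 3).
/j/ stays [j].
/l/ — between /j/ and /i/; rule 2 does not apply here → [l].
/i/ (between /l/ and /n/) occurs before a voiced consonant → [iː] by rule 3.
/n/ (between /i/ and /p/) occurs before a labial or velar stop → [m] by rule 4.
/p/ stays [p].
/i/ meets the environment for rule 3 (before a voiced consonant) → [iː].
/m/ (word-final): no rule targets it → [m].

[naːjliːmpiːm]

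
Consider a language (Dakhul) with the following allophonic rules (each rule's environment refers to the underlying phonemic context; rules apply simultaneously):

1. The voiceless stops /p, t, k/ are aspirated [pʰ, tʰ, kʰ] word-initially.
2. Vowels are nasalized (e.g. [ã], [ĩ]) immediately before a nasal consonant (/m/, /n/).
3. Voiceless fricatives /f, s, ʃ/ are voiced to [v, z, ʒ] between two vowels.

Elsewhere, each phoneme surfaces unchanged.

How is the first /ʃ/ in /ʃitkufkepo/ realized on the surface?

/ʃ/ (word-initial) is in the target of rule 3 but the environment (between two vowels) is not met → [ʃ].

[ʃ]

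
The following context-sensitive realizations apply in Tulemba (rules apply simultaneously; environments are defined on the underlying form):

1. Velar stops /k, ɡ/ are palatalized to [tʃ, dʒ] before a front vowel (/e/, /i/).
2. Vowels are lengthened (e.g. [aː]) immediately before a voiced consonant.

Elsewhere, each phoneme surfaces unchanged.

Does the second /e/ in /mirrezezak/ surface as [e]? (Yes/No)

No

/e/ meets the environment for rule 2 (before a voiced consonant) → [eː].
The actual realization is [eː], not [e].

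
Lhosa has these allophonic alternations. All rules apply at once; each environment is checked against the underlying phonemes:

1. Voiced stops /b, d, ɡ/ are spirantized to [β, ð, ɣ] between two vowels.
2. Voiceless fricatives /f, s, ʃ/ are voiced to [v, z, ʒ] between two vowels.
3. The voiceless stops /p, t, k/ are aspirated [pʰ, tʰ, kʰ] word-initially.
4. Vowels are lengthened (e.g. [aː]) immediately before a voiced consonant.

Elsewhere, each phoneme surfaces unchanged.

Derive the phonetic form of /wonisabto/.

[woːnizaːbto]

/w/ stays [w].
/o/ (between /w/ and /n/): before a voiced consonant, so rule 4 applies → [oː].
/n/ (between /o/ and /i/) is unaffected → [n].
/i/ (between /n/ and /s/) fails the environment for rule 4, so it stays [i].
/s/ (between /i/ and /a/): between two vowels, so rule 2 applies → [z].
Rule 4 applies to /a/ (between /s/ and /b/: before a voiced consonant) → [aː].
/b/ (between /a/ and /t/) is in the target of rule 1 but the environment (between two vowels) is not met → [b].
/t/ (between /b/ and /o/) is in the target of rule 3 but the environment (word-initially) is not met → [t].
/o/ (word-final) fails the environment for rule 4, so it stays [o].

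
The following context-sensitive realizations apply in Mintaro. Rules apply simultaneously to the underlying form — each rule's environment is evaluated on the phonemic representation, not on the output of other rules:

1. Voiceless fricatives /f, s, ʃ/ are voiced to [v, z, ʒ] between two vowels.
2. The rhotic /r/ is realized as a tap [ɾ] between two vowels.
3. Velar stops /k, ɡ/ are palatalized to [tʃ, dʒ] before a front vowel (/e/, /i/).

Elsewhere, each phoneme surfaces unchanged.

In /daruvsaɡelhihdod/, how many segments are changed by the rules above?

Segments that undergo a rule: /r/ → [ɾ] (rule 2); /ɡ/ → [dʒ] (rule 3).
All other segments surface unchanged.

2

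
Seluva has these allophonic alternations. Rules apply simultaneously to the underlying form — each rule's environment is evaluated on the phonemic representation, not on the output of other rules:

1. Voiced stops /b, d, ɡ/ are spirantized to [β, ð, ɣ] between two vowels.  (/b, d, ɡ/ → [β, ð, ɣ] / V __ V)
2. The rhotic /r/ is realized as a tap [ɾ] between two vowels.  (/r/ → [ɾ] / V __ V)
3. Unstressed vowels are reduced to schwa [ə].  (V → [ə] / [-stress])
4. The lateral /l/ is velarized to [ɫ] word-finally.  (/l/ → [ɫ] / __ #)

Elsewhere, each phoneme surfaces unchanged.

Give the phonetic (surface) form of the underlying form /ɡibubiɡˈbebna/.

/ɡ/ (word-initial): rule 1 targets it, but not between two vowels → unchanged [ɡ].
/i/ — between /ɡ/ and /b/, in an unstressed syllable — surfaces as [ə] (rule 3).
/b/ (between /i/ and /u/): between two vowels, so rule 1 applies → [β].
/u/ (between /b/ and /b/) occurs in an unstressed syllable → [ə] by rule 3.
/b/ (between /u/ and /i/) occurs between two vowels → [β] by rule 1.
/i/ (between /b/ and /ɡ/): in an unstressed syllable, so rule 3 applies → [ə].
/ɡ/ (between /i/ and /b/): rule 1 targets it, but not between two vowels → unchanged [ɡ].
/b/ — between /ɡ/ and /e/; rule 1 does not apply here → [b].
/e/ (between /b/ and /b/): rule 3 targets it, but not in an unstressed syllable → unchanged [e].
/b/ (between /e/ and /n/): rule 1 targets it, but not between two vowels → unchanged [b].
/n/ (between /b/ and /a/): no rule targets it → [n].
/a/ — word-final, in an unstressed syllable — surfaces as [ə] (rule 3).

[ɡəβəβəɡˈbebnə]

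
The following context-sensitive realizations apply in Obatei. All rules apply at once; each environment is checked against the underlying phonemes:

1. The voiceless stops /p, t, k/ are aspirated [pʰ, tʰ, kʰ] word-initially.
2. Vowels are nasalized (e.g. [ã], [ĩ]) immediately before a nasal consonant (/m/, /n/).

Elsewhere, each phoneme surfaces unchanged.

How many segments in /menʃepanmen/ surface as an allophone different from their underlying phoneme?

Segments that undergo a rule: /e/ → [ẽ] (rule 2); /a/ → [ã] (rule 2); /e/ → [ẽ] (rule 2).
All other segments surface unchanged.

3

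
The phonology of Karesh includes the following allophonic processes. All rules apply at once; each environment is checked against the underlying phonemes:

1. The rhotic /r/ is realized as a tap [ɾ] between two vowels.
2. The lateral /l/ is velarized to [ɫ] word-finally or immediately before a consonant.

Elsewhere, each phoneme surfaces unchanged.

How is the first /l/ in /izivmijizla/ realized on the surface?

/l/ — between /z/ and /a/; rule 2 does not apply here → [l].

[l]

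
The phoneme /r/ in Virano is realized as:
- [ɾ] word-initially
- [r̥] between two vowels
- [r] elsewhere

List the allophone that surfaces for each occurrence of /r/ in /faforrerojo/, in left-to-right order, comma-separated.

Occurrence 1 (position 5): no conditioning environment matches → elsewhere allophone [r].
Occurrence 2 (position 6): no conditioning environment matches → elsewhere allophone [r].
Occurrence 3 (position 8): between two vowels → [r̥].

[r], [r], [r̥]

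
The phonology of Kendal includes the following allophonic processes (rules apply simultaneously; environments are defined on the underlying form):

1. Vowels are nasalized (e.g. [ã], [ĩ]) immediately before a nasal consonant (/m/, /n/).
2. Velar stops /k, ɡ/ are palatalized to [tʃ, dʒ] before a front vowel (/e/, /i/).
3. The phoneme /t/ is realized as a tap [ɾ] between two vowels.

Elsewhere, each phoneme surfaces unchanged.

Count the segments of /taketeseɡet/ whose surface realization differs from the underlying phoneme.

3

Segments that undergo a rule: /k/ → [tʃ] (rule 2); /t/ → [ɾ] (rule 3); /ɡ/ → [dʒ] (rule 2).
All other segments surface unchanged.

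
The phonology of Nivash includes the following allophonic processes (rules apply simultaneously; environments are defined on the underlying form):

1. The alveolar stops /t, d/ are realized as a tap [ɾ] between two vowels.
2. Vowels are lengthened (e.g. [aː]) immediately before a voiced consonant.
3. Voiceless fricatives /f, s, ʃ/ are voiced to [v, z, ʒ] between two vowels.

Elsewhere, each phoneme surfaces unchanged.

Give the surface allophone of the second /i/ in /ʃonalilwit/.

[i]

/i/ (between /w/ and /t/) is in the target of rule 2 but the environment (before a voiced consonant) is not met → [i].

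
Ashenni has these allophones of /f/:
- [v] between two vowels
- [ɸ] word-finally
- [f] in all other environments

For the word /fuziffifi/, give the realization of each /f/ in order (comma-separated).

[f], [f], [f], [v]

Occurrence 1 (position 1): no conditioning environment matches → elsewhere allophone [f].
Occurrence 2 (position 5): no conditioning environment matches → elsewhere allophone [f].
Occurrence 3 (position 6): no conditioning environment matches → elsewhere allophone [f].
Occurrence 4 (position 8): between two vowels → [v].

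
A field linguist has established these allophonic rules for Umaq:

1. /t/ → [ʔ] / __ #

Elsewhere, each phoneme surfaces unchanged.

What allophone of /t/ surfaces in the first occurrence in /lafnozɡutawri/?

[t]

/t/ (between /u/ and /a/) is in the target of rule 1 but the environment (word-finally) is not met → [t].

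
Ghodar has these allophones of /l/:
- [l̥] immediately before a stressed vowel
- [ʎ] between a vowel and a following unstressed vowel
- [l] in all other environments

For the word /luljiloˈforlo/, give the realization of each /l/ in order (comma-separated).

Occurrence 1 (position 1): no conditioning environment matches → elsewhere allophone [l].
Occurrence 2 (position 3): no conditioning environment matches → elsewhere allophone [l].
Occurrence 3 (position 6): between a vowel and a following unstressed vowel → [ʎ].
Occurrence 4 (position 11): no conditioning environment matches → elsewhere allophone [l].

[l], [l], [ʎ], [l]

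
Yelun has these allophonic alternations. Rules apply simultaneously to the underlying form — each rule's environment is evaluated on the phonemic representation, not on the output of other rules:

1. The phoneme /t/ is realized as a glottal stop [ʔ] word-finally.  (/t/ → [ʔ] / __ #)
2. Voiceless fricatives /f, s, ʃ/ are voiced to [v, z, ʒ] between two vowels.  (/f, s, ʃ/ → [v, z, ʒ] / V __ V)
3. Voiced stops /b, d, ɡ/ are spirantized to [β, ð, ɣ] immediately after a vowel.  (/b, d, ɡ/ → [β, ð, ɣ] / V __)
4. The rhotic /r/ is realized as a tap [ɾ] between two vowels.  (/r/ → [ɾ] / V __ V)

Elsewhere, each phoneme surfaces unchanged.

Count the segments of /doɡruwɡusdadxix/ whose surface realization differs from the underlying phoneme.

Segments that undergo a rule: /ɡ/ → [ɣ] (rule 3); /d/ → [ð] (rule 3).
All other segments surface unchanged.

2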